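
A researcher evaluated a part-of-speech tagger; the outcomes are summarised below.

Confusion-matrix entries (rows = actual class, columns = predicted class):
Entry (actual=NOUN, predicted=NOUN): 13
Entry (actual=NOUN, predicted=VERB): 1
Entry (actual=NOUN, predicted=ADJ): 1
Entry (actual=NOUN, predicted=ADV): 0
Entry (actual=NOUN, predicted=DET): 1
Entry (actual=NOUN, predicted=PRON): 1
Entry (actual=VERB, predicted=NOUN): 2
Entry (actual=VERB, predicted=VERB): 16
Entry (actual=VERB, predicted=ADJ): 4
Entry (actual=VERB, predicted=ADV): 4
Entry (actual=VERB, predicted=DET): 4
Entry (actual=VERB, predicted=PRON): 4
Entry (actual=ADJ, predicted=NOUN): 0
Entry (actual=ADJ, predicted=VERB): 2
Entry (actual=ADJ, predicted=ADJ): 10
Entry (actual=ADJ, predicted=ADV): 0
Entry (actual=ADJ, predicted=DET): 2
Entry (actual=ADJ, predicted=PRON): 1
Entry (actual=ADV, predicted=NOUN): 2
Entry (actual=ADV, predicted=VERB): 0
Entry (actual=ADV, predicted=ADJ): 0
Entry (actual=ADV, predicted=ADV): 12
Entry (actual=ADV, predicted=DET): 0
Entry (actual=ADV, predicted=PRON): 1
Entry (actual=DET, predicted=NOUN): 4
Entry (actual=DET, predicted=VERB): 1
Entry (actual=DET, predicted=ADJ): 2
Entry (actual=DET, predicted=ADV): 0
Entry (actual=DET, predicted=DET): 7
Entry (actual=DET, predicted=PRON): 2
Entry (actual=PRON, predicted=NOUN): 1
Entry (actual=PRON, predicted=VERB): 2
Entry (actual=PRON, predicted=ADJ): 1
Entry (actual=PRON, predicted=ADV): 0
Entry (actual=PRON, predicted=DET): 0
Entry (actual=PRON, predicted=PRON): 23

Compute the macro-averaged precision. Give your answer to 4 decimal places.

Per-class precision (TP/(TP+FP)):
  NOUN: TP=13, FP=2+0+2+4+1=9 → 13/22 = 0.59091
  VERB: TP=16, FP=1+2+0+1+2=6 → 16/22 = 0.72727
  ADJ: TP=10, FP=1+4+0+2+1=8 → 10/18 = 0.55556
  ADV: TP=12, FP=0+4+0+0+0=4 → 12/16 = 0.75000
  DET: TP=7, FP=1+4+2+0+0=7 → 7/14 = 0.50000
  PRON: TP=23, FP=1+4+1+1+2=9 → 23/32 = 0.71875
Macro-precision = mean = (0.59091 + 0.72727 + 0.55556 + 0.75000 + 0.50000 + 0.71875) / 6 = 0.6404

0.6404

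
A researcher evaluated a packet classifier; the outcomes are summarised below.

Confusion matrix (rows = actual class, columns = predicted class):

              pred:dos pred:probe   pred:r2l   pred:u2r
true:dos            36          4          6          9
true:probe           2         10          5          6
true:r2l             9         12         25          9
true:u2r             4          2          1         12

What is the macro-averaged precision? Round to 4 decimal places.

0.5180

Per-class precision (TP/(TP+FP)):
  dos: TP=36, FP=2+9+4=15 → 36/51 = 0.70588
  probe: TP=10, FP=4+12+2=18 → 10/28 = 0.35714
  r2l: TP=25, FP=6+5+1=12 → 25/37 = 0.67568
  u2r: TP=12, FP=9+6+9=24 → 12/36 = 0.33333
Macro-precision = mean = (0.70588 + 0.35714 + 0.67568 + 0.33333) / 4 = 0.5180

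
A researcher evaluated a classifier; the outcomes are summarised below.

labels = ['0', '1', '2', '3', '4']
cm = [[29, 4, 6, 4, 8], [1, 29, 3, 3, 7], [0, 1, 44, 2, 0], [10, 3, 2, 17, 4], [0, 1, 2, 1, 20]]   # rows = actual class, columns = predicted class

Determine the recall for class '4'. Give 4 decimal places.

0.8333

Treat '4' as positive and all other classes as negative.
recall = TP/(TP+FN).
4: TP=20, FN=0+1+2+1=4 → 20/24 = 0.83333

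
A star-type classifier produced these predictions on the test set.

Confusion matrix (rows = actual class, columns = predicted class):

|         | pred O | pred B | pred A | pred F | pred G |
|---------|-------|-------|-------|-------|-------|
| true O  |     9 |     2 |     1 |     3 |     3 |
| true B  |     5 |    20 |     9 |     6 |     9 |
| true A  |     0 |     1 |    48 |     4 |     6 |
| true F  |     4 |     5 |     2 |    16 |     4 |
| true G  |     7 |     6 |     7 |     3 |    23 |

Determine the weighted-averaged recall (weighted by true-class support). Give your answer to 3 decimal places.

0.571

Per-class recall (TP/(TP+FN)):
  O: TP=9, FN=2+1+3+3=9 → 9/18 = 0.5000
  B: TP=20, FN=5+9+6+9=29 → 20/49 = 0.4082
  A: TP=48, FN=0+1+4+6=11 → 48/59 = 0.8136
  F: TP=16, FN=4+5+2+4=15 → 16/31 = 0.5161
  G: TP=23, FN=7+6+7+3=23 → 23/46 = 0.5000
Weighted-recall = Σ (supportᵢ/N)·recallᵢ with N=203: (18/203)·0.5000 + (49/203)·0.4082 + (59/203)·0.8136 + (31/203)·0.5161 + (46/203)·0.5000 = 0.571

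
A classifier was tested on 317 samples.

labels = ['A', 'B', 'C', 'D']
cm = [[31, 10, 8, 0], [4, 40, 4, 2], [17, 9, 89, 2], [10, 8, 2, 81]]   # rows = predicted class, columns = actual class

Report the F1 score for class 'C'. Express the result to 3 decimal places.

0.809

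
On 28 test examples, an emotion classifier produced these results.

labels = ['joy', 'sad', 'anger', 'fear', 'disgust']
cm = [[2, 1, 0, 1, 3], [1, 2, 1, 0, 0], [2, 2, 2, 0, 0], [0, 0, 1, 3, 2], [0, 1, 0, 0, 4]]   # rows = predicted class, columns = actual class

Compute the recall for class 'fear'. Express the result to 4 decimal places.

Treat 'fear' as positive and all other classes as negative.
recall = TP/(TP+FN).
fear: TP=3, FN=1+0+0+0=1 → 3/4 = 0.75000

0.7500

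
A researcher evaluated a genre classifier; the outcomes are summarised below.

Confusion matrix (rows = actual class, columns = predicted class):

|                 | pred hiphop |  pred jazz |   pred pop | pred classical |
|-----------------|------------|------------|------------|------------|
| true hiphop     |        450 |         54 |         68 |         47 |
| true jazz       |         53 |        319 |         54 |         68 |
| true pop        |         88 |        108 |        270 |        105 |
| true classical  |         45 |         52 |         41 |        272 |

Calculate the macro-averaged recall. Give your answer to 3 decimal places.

Per-class recall (TP/(TP+FN)):
  hiphop: TP=450, FN=54+68+47=169 → 450/619 = 0.7270
  jazz: TP=319, FN=53+54+68=175 → 319/494 = 0.6457
  pop: TP=270, FN=88+108+105=301 → 270/571 = 0.4729
  classical: TP=272, FN=45+52+41=138 → 272/410 = 0.6634
Macro-recall = mean = (0.7270 + 0.6457 + 0.4729 + 0.6634) / 4 = 0.627

0.627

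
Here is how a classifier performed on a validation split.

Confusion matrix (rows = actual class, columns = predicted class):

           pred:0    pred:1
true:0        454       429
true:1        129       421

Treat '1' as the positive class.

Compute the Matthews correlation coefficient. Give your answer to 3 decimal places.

MCC = (TP·TN − FP·FN) / √((TP+FP)(TP+FN)(TN+FP)(TN+FN))
Numerator = 421·454 − 429·129 = 135793
Denominator = √(850·550·883·583) = √240663857500 = 490575.0274
MCC = 135793 / 490575.0274 = 0.277

0.277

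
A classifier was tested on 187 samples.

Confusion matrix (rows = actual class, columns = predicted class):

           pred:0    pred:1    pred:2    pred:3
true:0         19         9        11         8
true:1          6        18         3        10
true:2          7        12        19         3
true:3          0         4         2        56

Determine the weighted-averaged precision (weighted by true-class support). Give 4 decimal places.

0.5922

Per-class precision (TP/(TP+FP)):
  0: TP=19, FP=6+7+0=13 → 19/32 = 0.59375
  1: TP=18, FP=9+12+4=25 → 18/43 = 0.41860
  2: TP=19, FP=11+3+2=16 → 19/35 = 0.54286
  3: TP=56, FP=8+10+3=21 → 56/77 = 0.72727
Weighted-precision = Σ (supportᵢ/N)·precisionᵢ with N=187: (47/187)·0.59375 + (37/187)·0.41860 + (41/187)·0.54286 + (62/187)·0.72727 = 0.5922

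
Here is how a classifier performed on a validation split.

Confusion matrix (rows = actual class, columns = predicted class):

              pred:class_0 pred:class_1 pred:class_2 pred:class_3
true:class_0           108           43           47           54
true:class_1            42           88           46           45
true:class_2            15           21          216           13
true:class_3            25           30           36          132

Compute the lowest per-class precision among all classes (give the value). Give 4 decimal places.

Per-class precision (TP/(TP+FP)):
  class_0: TP=108, FP=42+15+25=82 → 108/190 = 0.56842
  class_1: TP=88, FP=43+21+30=94 → 88/182 = 0.48352
  class_2: TP=216, FP=47+46+36=129 → 216/345 = 0.62609
  class_3: TP=132, FP=54+45+13=112 → 132/244 = 0.54098
Lowest is class 'class_1' with precision = 0.4835.

0.4835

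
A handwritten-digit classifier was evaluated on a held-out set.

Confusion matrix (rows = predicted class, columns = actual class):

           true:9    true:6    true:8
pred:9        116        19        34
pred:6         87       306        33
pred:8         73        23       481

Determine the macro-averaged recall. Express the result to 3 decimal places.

Per-class recall (TP/(TP+FN)):
  9: TP=116, FN=87+73=160 → 116/276 = 0.4203
  6: TP=306, FN=19+23=42 → 306/348 = 0.8793
  8: TP=481, FN=34+33=67 → 481/548 = 0.8777
Macro-recall = mean = (0.4203 + 0.8793 + 0.8777) / 3 = 0.726

0.726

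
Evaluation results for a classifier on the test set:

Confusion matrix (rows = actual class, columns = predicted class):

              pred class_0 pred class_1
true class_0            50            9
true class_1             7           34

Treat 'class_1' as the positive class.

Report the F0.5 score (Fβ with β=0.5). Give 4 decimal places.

0.7981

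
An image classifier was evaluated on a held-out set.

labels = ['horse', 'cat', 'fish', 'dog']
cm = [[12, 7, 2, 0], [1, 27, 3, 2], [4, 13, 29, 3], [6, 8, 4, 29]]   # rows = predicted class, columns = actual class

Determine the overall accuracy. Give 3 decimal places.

0.647

Accuracy = trace / total = (12+27+29+29=97) / 150 = 97/150 = 0.647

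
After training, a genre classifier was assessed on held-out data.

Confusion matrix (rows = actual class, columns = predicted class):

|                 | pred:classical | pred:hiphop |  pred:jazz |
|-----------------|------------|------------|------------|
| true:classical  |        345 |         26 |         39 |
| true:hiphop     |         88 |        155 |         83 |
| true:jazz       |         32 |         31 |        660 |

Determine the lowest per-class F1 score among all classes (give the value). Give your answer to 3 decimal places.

Per-class F1 score (2·TP/(2·TP+FP+FN)):
  classical: TP=345, FP=88+32=120, FN=26+39=65 → 690/875 = 0.7886
  hiphop: TP=155, FP=26+31=57, FN=88+83=171 → 310/538 = 0.5762
  jazz: TP=660, FP=39+83=122, FN=32+31=63 → 1320/1505 = 0.8771
Lowest is class 'hiphop' with F1 score = 0.576.

0.576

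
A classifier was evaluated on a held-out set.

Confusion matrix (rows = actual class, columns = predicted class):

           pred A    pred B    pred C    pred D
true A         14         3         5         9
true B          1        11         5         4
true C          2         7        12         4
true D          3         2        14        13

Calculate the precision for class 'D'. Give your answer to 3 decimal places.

0.433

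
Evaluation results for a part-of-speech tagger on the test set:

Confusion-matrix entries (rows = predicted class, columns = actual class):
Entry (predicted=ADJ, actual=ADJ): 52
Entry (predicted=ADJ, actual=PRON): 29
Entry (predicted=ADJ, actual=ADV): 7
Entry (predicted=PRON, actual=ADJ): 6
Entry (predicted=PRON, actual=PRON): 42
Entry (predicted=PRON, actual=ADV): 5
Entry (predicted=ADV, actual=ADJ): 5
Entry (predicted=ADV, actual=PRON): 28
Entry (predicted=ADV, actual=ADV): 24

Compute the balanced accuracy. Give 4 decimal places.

0.6388

Balanced accuracy = mean of per-class recall.
  ADJ: recall = 52/63 = 0.82540
  PRON: recall = 42/99 = 0.42424
  ADV: recall = 24/36 = 0.66667
Mean = (0.82540 + 0.42424 + 0.66667) / 3 = 0.6388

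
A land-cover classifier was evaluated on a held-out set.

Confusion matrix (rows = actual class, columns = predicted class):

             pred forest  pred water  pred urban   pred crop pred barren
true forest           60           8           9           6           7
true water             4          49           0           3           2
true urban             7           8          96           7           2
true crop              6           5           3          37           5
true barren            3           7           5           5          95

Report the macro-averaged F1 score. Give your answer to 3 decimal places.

0.749

Per-class F1 score (2·TP/(2·TP+FP+FN)):
  forest: TP=60, FP=4+7+6+3=20, FN=8+9+6+7=30 → 120/170 = 0.7059
  water: TP=49, FP=8+8+5+7=28, FN=4+0+3+2=9 → 98/135 = 0.7259
  urban: TP=96, FP=9+0+3+5=17, FN=7+8+7+2=24 → 192/233 = 0.8240
  crop: TP=37, FP=6+3+7+5=21, FN=6+5+3+5=19 → 74/114 = 0.6491
  barren: TP=95, FP=7+2+2+5=16, FN=3+7+5+5=20 → 190/226 = 0.8407
Macro-F1 score = mean = (0.7059 + 0.7259 + 0.8240 + 0.6491 + 0.8407) / 5 = 0.749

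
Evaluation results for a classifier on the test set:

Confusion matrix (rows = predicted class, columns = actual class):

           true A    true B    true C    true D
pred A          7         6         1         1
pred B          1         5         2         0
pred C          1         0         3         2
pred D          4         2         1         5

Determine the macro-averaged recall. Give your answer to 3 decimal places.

0.494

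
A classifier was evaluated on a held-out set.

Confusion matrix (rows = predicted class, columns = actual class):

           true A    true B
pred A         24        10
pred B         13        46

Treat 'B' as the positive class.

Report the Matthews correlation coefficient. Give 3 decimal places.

MCC = (TP·TN − FP·FN) / √((TP+FP)(TP+FN)(TN+FP)(TN+FN))
Numerator = 46·24 − 13·10 = 974
Denominator = √(59·56·37·34) = √4156432 = 2038.7329
MCC = 974 / 2038.7329 = 0.478

0.478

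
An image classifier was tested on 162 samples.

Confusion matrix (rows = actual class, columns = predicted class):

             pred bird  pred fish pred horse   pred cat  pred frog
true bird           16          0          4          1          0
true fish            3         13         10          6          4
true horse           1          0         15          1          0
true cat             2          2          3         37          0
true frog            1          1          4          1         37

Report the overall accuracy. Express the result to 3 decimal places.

Accuracy = trace / total = (16+13+15+37+37=118) / 162 = 118/162 = 0.728

0.728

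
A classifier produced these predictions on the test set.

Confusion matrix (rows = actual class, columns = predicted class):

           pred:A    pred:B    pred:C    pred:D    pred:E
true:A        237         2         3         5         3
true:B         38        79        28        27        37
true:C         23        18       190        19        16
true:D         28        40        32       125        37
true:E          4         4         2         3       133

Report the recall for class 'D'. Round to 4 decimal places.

0.4771

Take TP from the diagonal, FP from the rest of the 'D' prediction marginal, FN from the rest of the 'D' actual marginal.
recall = TP/(TP+FN).
D: TP=125, FN=28+40+32+37=137 → 125/262 = 0.47710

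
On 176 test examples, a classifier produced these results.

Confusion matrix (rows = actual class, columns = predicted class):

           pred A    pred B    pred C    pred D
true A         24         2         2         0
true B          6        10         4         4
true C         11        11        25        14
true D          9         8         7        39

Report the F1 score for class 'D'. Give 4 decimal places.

One-vs-rest for 'D': TP = diagonal; FP = other classes predicted 'D'; FN = 'D' predicted as other.
F1 score = 2·TP/(2·TP+FP+FN).
D: TP=39, FP=0+4+14=18, FN=9+8+7=24 → 78/120 = 0.65000

0.6500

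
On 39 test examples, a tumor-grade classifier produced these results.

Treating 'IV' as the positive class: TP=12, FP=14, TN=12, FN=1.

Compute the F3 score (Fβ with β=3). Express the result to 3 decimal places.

0.839

Fβ = (1+β²)·TP / ((1+β²)·TP + β²·FN + FP), with β²=9
= 10·12 / (10·12 + 9·1 + 14) = 0.839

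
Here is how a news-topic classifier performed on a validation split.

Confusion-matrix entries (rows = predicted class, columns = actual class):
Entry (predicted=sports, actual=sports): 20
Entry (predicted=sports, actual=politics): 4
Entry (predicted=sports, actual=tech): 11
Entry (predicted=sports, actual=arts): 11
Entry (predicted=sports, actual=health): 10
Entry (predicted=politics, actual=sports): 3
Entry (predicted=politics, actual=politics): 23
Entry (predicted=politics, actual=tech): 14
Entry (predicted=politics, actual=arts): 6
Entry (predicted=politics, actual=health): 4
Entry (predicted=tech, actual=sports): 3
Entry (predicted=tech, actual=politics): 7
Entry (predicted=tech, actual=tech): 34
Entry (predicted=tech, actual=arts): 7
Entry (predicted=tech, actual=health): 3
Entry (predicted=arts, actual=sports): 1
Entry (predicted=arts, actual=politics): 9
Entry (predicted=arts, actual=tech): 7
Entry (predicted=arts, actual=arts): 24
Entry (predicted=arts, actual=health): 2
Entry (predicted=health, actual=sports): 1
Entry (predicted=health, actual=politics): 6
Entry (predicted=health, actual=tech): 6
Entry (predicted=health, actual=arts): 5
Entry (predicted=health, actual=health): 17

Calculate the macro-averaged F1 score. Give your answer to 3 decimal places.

0.492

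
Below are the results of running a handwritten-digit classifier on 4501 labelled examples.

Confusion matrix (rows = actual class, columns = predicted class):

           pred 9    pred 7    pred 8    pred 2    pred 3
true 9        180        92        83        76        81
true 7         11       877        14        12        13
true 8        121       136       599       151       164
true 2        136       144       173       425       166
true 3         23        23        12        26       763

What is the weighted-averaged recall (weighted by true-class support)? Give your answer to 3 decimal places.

0.632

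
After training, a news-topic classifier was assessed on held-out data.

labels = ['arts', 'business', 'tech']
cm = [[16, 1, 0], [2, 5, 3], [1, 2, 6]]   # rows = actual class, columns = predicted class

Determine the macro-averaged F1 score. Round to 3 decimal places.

0.704

Per-class F1 score (2·TP/(2·TP+FP+FN)):
  arts: TP=16, FP=2+1=3, FN=1+0=1 → 32/36 = 0.8889
  business: TP=5, FP=1+2=3, FN=2+3=5 → 10/18 = 0.5556
  tech: TP=6, FP=0+3=3, FN=1+2=3 → 12/18 = 0.6667
Macro-F1 score = mean = (0.8889 + 0.5556 + 0.6667) / 3 = 0.704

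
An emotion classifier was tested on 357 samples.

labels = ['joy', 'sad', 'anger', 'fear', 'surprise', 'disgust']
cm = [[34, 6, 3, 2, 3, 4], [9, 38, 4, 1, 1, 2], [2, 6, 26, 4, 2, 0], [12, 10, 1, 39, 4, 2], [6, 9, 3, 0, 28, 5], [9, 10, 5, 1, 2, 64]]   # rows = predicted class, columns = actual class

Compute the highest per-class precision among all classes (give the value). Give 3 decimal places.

0.703

Per-class precision (TP/(TP+FP)):
  joy: TP=34, FP=6+3+2+3+4=18 → 34/52 = 0.6538
  sad: TP=38, FP=9+4+1+1+2=17 → 38/55 = 0.6909
  anger: TP=26, FP=2+6+4+2+0=14 → 26/40 = 0.6500
  fear: TP=39, FP=12+10+1+4+2=29 → 39/68 = 0.5735
  surprise: TP=28, FP=6+9+3+0+5=23 → 28/51 = 0.5490
  disgust: TP=64, FP=9+10+5+1+2=27 → 64/91 = 0.7033
Highest is class 'disgust' with precision = 0.703.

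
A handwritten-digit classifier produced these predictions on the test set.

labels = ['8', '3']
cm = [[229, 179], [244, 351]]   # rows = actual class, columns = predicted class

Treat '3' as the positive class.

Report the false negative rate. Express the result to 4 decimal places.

0.4101

FNR = FN/(FN+TP) = 244/(244+351) = 0.4101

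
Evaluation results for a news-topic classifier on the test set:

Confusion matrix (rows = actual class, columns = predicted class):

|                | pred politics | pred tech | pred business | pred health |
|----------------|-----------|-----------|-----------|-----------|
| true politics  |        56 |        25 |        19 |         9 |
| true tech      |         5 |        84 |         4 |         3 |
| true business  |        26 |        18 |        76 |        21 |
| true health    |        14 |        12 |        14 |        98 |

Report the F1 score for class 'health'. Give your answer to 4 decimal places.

F1 score = 2·TP/(2·TP+FP+FN).
health: TP=98, FP=9+3+21=33, FN=14+12+14=40 → 196/269 = 0.72862

0.7286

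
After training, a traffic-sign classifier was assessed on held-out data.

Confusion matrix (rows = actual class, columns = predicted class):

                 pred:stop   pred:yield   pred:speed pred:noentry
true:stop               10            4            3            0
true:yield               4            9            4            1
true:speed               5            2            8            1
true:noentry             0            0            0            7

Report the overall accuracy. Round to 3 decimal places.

Accuracy = trace / total = (10+9+8+7=34) / 58 = 34/58 = 0.586

0.586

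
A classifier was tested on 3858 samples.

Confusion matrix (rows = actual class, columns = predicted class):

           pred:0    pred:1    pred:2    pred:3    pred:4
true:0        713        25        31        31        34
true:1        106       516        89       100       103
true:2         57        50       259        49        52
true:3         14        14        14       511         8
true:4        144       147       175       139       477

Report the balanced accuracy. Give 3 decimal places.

0.665

Balanced accuracy = mean of per-class recall.
  0: recall = 713/834 = 0.8549
  1: recall = 516/914 = 0.5646
  2: recall = 259/467 = 0.5546
  3: recall = 511/561 = 0.9109
  4: recall = 477/1082 = 0.4409
Mean = (0.8549 + 0.5646 + 0.5546 + 0.9109 + 0.4409) / 5 = 0.665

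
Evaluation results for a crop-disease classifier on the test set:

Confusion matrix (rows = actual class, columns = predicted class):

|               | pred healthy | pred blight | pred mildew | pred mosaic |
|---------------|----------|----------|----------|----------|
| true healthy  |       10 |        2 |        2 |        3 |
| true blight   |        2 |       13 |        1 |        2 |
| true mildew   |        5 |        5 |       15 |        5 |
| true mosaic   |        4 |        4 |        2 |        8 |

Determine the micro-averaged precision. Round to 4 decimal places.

Micro-averaging pools counts across classes: ΣTP=46, ΣFP=37, ΣFN=37.
Micro-precision = TP/(TP+FP) on pooled counts = 0.5542 (equals overall accuracy in single-label multiclass).

0.5542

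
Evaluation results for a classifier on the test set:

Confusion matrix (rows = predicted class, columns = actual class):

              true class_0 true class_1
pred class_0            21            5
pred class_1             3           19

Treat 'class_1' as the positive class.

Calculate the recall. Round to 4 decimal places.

Recall = TP/(TP+FN) = 19/(19+5) = 19/24 = 0.7917

0.7917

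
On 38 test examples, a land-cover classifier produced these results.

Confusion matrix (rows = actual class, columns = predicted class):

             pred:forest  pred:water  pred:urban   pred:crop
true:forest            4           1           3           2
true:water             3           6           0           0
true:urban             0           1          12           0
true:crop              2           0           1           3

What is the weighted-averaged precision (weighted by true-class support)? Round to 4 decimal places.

0.6459

Per-class precision (TP/(TP+FP)):
  forest: TP=4, FP=3+0+2=5 → 4/9 = 0.44444
  water: TP=6, FP=1+1+0=2 → 6/8 = 0.75000
  urban: TP=12, FP=3+0+1=4 → 12/16 = 0.75000
  crop: TP=3, FP=2+0+0=2 → 3/5 = 0.60000
Weighted-precision = Σ (supportᵢ/N)·precisionᵢ with N=38: (10/38)·0.44444 + (9/38)·0.75000 + (13/38)·0.75000 + (6/38)·0.60000 = 0.6459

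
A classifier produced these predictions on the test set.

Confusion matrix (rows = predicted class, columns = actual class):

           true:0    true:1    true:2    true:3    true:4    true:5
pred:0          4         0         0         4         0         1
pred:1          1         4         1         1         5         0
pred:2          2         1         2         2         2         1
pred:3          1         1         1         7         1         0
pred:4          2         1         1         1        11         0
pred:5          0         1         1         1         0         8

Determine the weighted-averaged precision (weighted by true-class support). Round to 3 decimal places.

0.563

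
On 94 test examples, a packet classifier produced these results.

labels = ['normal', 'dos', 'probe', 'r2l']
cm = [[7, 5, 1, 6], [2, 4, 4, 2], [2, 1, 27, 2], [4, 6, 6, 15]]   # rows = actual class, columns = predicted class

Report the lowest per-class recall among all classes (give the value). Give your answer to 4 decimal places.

Per-class recall (TP/(TP+FN)):
  normal: TP=7, FN=5+1+6=12 → 7/19 = 0.36842
  dos: TP=4, FN=2+4+2=8 → 4/12 = 0.33333
  probe: TP=27, FN=2+1+2=5 → 27/32 = 0.84375
  r2l: TP=15, FN=4+6+6=16 → 15/31 = 0.48387
Lowest is class 'dos' with recall = 0.3333.

0.3333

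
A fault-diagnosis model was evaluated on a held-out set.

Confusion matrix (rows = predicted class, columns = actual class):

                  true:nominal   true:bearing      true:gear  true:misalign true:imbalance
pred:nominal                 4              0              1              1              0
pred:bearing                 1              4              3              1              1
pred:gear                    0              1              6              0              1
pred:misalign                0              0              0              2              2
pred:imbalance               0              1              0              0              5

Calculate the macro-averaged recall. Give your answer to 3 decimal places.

Per-class recall (TP/(TP+FN)):
  nominal: TP=4, FN=1+0+0+0=1 → 4/5 = 0.8000
  bearing: TP=4, FN=0+1+0+1=2 → 4/6 = 0.6667
  gear: TP=6, FN=1+3+0+0=4 → 6/10 = 0.6000
  misalign: TP=2, FN=1+1+0+0=2 → 2/4 = 0.5000
  imbalance: TP=5, FN=0+1+1+2=4 → 5/9 = 0.5556
Macro-recall = mean = (0.8000 + 0.6667 + 0.6000 + 0.5000 + 0.5556) / 5 = 0.624

0.624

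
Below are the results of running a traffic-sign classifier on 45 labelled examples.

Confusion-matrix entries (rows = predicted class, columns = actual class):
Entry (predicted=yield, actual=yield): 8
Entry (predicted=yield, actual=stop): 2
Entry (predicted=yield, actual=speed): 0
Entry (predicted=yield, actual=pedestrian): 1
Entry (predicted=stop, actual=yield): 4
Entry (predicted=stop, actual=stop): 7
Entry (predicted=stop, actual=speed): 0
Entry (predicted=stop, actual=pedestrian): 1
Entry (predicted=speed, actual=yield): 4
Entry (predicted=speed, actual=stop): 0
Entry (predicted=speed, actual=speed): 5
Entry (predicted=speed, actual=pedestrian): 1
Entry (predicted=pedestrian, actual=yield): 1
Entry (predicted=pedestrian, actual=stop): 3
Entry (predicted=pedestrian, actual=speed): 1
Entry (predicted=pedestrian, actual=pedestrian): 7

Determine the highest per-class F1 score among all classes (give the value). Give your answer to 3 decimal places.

Per-class F1 score (2·TP/(2·TP+FP+FN)):
  yield: TP=8, FP=2+0+1=3, FN=4+4+1=9 → 16/28 = 0.5714
  stop: TP=7, FP=4+0+1=5, FN=2+0+3=5 → 14/24 = 0.5833
  speed: TP=5, FP=4+0+1=5, FN=0+0+1=1 → 10/16 = 0.6250
  pedestrian: TP=7, FP=1+3+1=5, FN=1+1+1=3 → 14/22 = 0.6364
Highest is class 'pedestrian' with F1 score = 0.636.

0.636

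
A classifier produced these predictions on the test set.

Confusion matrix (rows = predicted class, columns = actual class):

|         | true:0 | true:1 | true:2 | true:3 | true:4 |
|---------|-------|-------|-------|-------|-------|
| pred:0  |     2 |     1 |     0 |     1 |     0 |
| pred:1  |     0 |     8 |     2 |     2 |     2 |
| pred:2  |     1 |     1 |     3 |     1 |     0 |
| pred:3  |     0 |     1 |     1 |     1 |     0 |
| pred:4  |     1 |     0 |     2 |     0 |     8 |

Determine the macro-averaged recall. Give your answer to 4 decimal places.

Per-class recall (TP/(TP+FN)):
  0: TP=2, FN=0+1+0+1=2 → 2/4 = 0.50000
  1: TP=8, FN=1+1+1+0=3 → 8/11 = 0.72727
  2: TP=3, FN=0+2+1+2=5 → 3/8 = 0.37500
  3: TP=1, FN=1+2+1+0=4 → 1/5 = 0.20000
  4: TP=8, FN=0+2+0+0=2 → 8/10 = 0.80000
Macro-recall = mean = (0.50000 + 0.72727 + 0.37500 + 0.20000 + 0.80000) / 5 = 0.5205

0.5205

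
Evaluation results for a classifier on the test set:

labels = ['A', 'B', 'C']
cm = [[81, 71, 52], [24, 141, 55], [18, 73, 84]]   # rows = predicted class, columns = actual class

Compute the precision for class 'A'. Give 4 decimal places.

0.3971

precision = TP/(TP+FP).
A: TP=81, FP=71+52=123 → 81/204 = 0.39706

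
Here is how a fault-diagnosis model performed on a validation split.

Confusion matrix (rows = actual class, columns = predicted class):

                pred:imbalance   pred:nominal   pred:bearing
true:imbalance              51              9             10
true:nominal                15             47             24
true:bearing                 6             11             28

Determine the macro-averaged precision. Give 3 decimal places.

0.620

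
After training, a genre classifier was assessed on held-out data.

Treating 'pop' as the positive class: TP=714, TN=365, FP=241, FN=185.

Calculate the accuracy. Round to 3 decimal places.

0.717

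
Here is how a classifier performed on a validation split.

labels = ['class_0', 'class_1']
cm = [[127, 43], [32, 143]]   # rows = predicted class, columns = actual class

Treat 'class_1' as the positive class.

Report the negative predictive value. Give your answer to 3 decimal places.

NPV = TN/(TN+FN) = 127/(127+43) = 0.747

0.747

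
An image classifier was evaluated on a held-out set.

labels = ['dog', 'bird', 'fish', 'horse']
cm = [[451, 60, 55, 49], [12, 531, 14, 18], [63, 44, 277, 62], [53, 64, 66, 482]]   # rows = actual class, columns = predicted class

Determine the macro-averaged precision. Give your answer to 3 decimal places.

Per-class precision (TP/(TP+FP)):
  dog: TP=451, FP=12+63+53=128 → 451/579 = 0.7789
  bird: TP=531, FP=60+44+64=168 → 531/699 = 0.7597
  fish: TP=277, FP=55+14+66=135 → 277/412 = 0.6723
  horse: TP=482, FP=49+18+62=129 → 482/611 = 0.7889
Macro-precision = mean = (0.7789 + 0.7597 + 0.6723 + 0.7889) / 4 = 0.750

0.750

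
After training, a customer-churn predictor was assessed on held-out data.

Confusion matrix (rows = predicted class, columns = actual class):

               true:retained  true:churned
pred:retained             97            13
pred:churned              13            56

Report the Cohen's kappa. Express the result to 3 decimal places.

Observed agreement pₒ = trace/N = 153/179 = 0.8547
Expected agreement pₑ = Σ (rowᵢ·colᵢ)/N² = (110·110 + 69·69)/179² = 0.5262
κ = (pₒ − pₑ)/(1 − pₑ) = (0.8547 − 0.5262)/(1 − 0.5262) = 0.693

0.693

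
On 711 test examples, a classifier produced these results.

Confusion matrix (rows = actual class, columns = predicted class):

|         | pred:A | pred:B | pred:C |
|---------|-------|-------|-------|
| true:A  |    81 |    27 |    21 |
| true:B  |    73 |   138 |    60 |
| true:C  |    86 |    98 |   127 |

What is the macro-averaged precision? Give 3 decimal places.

0.491

Per-class precision (TP/(TP+FP)):
  A: TP=81, FP=73+86=159 → 81/240 = 0.3375
  B: TP=138, FP=27+98=125 → 138/263 = 0.5247
  C: TP=127, FP=21+60=81 → 127/208 = 0.6106
Macro-precision = mean = (0.3375 + 0.5247 + 0.6106) / 3 = 0.491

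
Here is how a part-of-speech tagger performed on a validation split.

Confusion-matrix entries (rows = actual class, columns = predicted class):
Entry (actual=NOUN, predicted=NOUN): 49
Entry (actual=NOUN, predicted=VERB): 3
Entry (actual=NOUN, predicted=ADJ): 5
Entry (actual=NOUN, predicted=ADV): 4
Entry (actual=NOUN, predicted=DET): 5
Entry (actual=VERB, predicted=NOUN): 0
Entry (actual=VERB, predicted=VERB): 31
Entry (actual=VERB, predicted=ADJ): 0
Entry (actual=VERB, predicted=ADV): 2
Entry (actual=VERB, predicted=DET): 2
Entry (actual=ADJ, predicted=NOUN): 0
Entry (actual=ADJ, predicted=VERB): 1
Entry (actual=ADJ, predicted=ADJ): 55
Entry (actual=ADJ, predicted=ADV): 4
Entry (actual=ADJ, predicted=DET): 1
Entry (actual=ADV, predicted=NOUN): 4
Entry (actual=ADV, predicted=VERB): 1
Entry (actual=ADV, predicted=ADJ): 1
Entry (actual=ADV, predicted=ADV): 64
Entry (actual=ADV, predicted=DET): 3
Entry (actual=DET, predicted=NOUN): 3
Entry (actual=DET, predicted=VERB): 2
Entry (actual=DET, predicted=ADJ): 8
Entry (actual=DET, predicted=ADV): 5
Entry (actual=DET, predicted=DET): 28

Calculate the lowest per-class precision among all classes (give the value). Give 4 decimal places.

0.7179

Per-class precision (TP/(TP+FP)):
  NOUN: TP=49, FP=0+0+4+3=7 → 49/56 = 0.87500
  VERB: TP=31, FP=3+1+1+2=7 → 31/38 = 0.81579
  ADJ: TP=55, FP=5+0+1+8=14 → 55/69 = 0.79710
  ADV: TP=64, FP=4+2+4+5=15 → 64/79 = 0.81013
  DET: TP=28, FP=5+2+1+3=11 → 28/39 = 0.71795
Lowest is class 'DET' with precision = 0.7179.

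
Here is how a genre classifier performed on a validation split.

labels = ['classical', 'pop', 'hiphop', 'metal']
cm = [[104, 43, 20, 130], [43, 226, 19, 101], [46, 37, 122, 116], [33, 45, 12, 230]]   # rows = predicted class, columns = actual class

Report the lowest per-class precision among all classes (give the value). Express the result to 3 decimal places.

0.350

Per-class precision (TP/(TP+FP)):
  classical: TP=104, FP=43+20+130=193 → 104/297 = 0.3502
  pop: TP=226, FP=43+19+101=163 → 226/389 = 0.5810
  hiphop: TP=122, FP=46+37+116=199 → 122/321 = 0.3801
  metal: TP=230, FP=33+45+12=90 → 230/320 = 0.7188
Lowest is class 'classical' with precision = 0.350.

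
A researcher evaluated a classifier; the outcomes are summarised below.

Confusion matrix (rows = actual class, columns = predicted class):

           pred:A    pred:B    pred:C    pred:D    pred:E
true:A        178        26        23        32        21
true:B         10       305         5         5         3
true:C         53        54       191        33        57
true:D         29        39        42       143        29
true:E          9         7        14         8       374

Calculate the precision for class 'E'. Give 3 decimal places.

One-vs-rest for 'E': TP = diagonal; FP = other classes predicted 'E'; FN = 'E' predicted as other.
precision = TP/(TP+FP).
E: TP=374, FP=21+3+57+29=110 → 374/484 = 0.7727

0.773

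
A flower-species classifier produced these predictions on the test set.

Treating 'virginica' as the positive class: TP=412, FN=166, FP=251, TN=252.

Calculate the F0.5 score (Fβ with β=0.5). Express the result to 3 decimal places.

0.638

Fβ = (1+β²)·TP / ((1+β²)·TP + β²·FN + FP), with β²=1/4
= 1.25·412 / (1.25·412 + 0.25·166 + 251) = 0.638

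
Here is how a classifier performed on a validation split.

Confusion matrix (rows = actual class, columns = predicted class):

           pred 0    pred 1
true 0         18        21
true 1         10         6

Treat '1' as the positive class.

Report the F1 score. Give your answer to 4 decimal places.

0.2791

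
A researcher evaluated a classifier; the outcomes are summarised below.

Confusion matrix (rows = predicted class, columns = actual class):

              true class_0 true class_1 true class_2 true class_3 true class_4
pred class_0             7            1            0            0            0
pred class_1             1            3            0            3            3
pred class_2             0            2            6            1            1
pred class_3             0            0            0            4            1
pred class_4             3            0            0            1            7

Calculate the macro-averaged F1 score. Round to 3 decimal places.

0.608

Per-class F1 score (2·TP/(2·TP+FP+FN)):
  class_0: TP=7, FP=1+0+0+0=1, FN=1+0+0+3=4 → 14/19 = 0.7368
  class_1: TP=3, FP=1+0+3+3=7, FN=1+2+0+0=3 → 6/16 = 0.3750
  class_2: TP=6, FP=0+2+1+1=4, FN=0+0+0+0=0 → 12/16 = 0.7500
  class_3: TP=4, FP=0+0+0+1=1, FN=0+3+1+1=5 → 8/14 = 0.5714
  class_4: TP=7, FP=3+0+0+1=4, FN=0+3+1+1=5 → 14/23 = 0.6087
Macro-F1 score = mean = (0.7368 + 0.3750 + 0.7500 + 0.5714 + 0.6087) / 5 = 0.608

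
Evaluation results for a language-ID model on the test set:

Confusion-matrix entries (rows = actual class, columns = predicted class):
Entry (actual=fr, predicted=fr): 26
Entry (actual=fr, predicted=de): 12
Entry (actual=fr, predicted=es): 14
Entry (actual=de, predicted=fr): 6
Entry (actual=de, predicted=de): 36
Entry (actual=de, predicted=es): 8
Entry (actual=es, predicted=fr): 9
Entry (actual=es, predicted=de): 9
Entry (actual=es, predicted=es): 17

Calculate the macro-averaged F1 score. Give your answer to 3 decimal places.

0.564

Per-class F1 score (2·TP/(2·TP+FP+FN)):
  fr: TP=26, FP=6+9=15, FN=12+14=26 → 52/93 = 0.5591
  de: TP=36, FP=12+9=21, FN=6+8=14 → 72/107 = 0.6729
  es: TP=17, FP=14+8=22, FN=9+9=18 → 34/74 = 0.4595
Macro-F1 score = mean = (0.5591 + 0.6729 + 0.4595) / 3 = 0.564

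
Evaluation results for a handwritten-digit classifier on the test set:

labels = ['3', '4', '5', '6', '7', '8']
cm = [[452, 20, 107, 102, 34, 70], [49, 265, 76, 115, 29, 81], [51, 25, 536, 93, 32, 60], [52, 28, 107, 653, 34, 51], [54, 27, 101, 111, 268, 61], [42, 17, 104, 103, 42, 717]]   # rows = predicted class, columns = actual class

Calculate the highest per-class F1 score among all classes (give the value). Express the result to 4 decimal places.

Per-class F1 score (2·TP/(2·TP+FP+FN)):
  3: TP=452, FP=20+107+102+34+70=333, FN=49+51+52+54+42=248 → 904/1485 = 0.60875
  4: TP=265, FP=49+76+115+29+81=350, FN=20+25+28+27+17=117 → 530/997 = 0.53159
  5: TP=536, FP=51+25+93+32+60=261, FN=107+76+107+101+104=495 → 1072/1828 = 0.58643
  6: TP=653, FP=52+28+107+34+51=272, FN=102+115+93+111+103=524 → 1306/2102 = 0.62131
  7: TP=268, FP=54+27+101+111+61=354, FN=34+29+32+34+42=171 → 536/1061 = 0.50518
  8: TP=717, FP=42+17+104+103+42=308, FN=70+81+60+51+61=323 → 1434/2065 = 0.69443
Highest is class '8' with F1 score = 0.6944.

0.6944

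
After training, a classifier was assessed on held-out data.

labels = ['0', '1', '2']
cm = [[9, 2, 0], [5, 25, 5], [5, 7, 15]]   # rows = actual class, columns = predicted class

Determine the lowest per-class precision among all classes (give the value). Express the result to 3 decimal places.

Per-class precision (TP/(TP+FP)):
  0: TP=9, FP=5+5=10 → 9/19 = 0.4737
  1: TP=25, FP=2+7=9 → 25/34 = 0.7353
  2: TP=15, FP=0+5=5 → 15/20 = 0.7500
Lowest is class '0' with precision = 0.474.

0.474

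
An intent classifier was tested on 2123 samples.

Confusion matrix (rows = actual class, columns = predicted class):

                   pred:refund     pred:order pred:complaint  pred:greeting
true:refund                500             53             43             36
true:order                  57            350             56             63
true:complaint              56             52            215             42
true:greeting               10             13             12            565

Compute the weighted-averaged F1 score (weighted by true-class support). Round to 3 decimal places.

Per-class F1 score (2·TP/(2·TP+FP+FN)):
  refund: TP=500, FP=57+56+10=123, FN=53+43+36=132 → 1000/1255 = 0.7968
  order: TP=350, FP=53+52+13=118, FN=57+56+63=176 → 700/994 = 0.7042
  complaint: TP=215, FP=43+56+12=111, FN=56+52+42=150 → 430/691 = 0.6223
  greeting: TP=565, FP=36+63+42=141, FN=10+13+12=35 → 1130/1306 = 0.8652
Weighted-F1 score = Σ (supportᵢ/N)·F1 scoreᵢ with N=2123: (632/2123)·0.7968 + (526/2123)·0.7042 + (365/2123)·0.6223 + (600/2123)·0.8652 = 0.763

0.763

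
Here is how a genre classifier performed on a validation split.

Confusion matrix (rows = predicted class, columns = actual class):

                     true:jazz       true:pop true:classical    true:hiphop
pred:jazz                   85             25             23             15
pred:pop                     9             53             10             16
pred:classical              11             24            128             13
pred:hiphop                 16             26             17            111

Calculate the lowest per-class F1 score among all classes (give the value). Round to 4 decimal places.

0.4907

Per-class F1 score (2·TP/(2·TP+FP+FN)):
  jazz: TP=85, FP=25+23+15=63, FN=9+11+16=36 → 170/269 = 0.63197
  pop: TP=53, FP=9+10+16=35, FN=25+24+26=75 → 106/216 = 0.49074
  classical: TP=128, FP=11+24+13=48, FN=23+10+17=50 → 256/354 = 0.72316
  hiphop: TP=111, FP=16+26+17=59, FN=15+16+13=44 → 222/325 = 0.68308
Lowest is class 'pop' with F1 score = 0.4907.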